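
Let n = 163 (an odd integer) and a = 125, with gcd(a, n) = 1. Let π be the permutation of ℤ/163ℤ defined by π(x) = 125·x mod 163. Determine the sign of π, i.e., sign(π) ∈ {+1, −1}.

Trace 104: π^k(104) = [104, 123, 53, 105, 85, 30, 1] for k=0..6.
Decompose π into cycles: lengths [18, 18, 18, 18, 18, 18, 18, 18, 18, 1] (10 cycles, including the fixed point 0).
With 10 cycles on 163 points, sign = (−1)^{163−10} = -1.
Check: (125/163) = -1 by Zolotarev.

-1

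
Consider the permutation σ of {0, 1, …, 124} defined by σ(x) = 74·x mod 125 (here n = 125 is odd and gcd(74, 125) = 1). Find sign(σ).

Start at x=24: 24 → 26 → 49 → 1 → 74 → 101 → 99 → … (one orbit).
The orbit structure of x ↦ 74x mod 125: 23 orbits of sizes [10, 10, 10, 10, 10, 10, 10, 10, 10, 10, 2, 2, 2, 2, 2, 2, 2, 2, 2, 2, 2, 2, 1].
With 23 cycles on 125 points, sign = (−1)^{125−23} = +1.
Check: (74/125) = +1 by Zolotarev.

+1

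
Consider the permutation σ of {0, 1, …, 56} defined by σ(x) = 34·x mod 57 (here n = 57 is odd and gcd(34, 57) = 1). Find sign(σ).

-1

Trace 25: π^k(25) = [25, 52, 1, 34, 16, 31, 28] for k=0..6.
6 cycles of lengths [18, 18, 18, 1, 1, 1].
With 6 cycles on 57 points, sign = (−1)^{57−6} = -1.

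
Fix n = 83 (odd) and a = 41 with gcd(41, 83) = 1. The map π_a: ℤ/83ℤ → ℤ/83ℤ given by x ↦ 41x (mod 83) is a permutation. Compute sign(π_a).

+1

Trace 31: π^k(31) = [31, 26, 70, 48, 59, 12, 77] for k=0..6.
π_41 has 3 disjoint cycles with lengths [41, 41, 1] on {0,…,82}.
3 cycles on 83: each ℓ→(−1)^(ℓ−1), product (−1)^80 = +1.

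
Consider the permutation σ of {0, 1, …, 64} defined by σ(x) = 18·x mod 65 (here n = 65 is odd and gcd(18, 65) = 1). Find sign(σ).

+1

Start at x=64: 64 → 47 → 1 → 18 → 64 (one orbit).
17 cycles of lengths [4, 4, 4, 4, 4, 4, 4, 4, 4, 4, 4, 4, 4, 4, 4, 4, 1].
Σ(ℓ_i−1) = 65−17 = 48; sign = (−1)^48 = +1.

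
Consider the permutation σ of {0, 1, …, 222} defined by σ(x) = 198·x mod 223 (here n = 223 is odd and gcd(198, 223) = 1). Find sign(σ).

Start at x=44: 44 → 15 → 71 → 9 → 221 → 50 → 88 → … (one orbit).
Cycle lengths of π_198 on ℤ/223ℤ: [222, 1]; 2 cycles in total.
With 2 cycles on 223 points, sign = (−1)^{223−2} = -1.
The Jacobi symbol (198|223) = -1 (Zolotarev) agrees.

-1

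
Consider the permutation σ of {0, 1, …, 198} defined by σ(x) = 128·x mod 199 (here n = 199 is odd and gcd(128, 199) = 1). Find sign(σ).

+1

Start at x=130: 130 → 123 → 23 → 158 → 125 → 80 → 91 → … (one orbit).
The orbit structure of x ↦ 128x mod 199: 3 orbits of sizes [99, 99, 1].
n − c = 199 − 3 = 196; sign = (−1)^196 = +1.
(128|199)_J = +1 (Zolotarev's lemma cross-check).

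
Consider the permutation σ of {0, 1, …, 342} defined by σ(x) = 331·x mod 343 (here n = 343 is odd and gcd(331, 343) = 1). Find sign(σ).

Trace 137: π^k(137) = [137, 71, 177, 277, 106, 100, 172] for k=0..6.
Cycle type of π: 147×2 + 21×2 + 3×2 + 1; total 7 cycles.
sign(π) = (−1)^{n − #cycles} = (−1)^{343−7} = (−1)^336 = +1.

+1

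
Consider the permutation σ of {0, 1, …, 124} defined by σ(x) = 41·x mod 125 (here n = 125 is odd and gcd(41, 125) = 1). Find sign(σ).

Orbit of 11 under x↦41x: [11, 76, 116, 6, 121, 86, 26]… (length divides ord_125(41)).
Cycle type of π: 25×4 + 5×4 + 1×5; total 13 cycles.
13 cycles on 125: each ℓ→(−1)^(ℓ−1), product (−1)^112 = +1.
Zolotarev: (41|125) = +1, matching the cycle-count sign.

+1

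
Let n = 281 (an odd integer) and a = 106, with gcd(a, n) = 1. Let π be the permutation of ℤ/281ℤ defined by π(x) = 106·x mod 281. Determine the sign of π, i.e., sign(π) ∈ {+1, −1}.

+1

Orbit of 79 under x↦106x: [79, 225, 246, 224, 140, 228, 2]… (length divides ord_281(106)).
π_106 has 3 disjoint cycles with lengths [140, 140, 1] on {0,…,280}.
sign(π) = (−1)^{n − #cycles} = (−1)^{281−3} = (−1)^278 = +1.
The Jacobi symbol (106|281) = +1 (Zolotarev) agrees.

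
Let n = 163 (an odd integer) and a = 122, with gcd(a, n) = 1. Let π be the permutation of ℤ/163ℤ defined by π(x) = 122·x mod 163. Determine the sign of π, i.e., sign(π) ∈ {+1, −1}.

-1

Start at x=55: 55 → 27 → 34 → 73 → 104 → 137 → 88 → … (one orbit).
π_122 has 2 disjoint cycles with lengths [162, 1] on {0,…,162}.
2 cycles on 163: each ℓ→(−1)^(ℓ−1), product (−1)^161 = -1.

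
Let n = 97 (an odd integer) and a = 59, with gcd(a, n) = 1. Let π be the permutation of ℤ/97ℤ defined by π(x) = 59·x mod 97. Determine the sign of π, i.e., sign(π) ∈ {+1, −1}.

-1

Start at x=21: 21 → 75 → 60 → 48 → 19 → 54 → 82 → … (one orbit).
Cycle type of π: 96 + 1; total 2 cycles.
Σ(ℓ_i−1) = 97−2 = 95; sign = (−1)^95 = -1.
Check: (59/97) = -1 by Zolotarev.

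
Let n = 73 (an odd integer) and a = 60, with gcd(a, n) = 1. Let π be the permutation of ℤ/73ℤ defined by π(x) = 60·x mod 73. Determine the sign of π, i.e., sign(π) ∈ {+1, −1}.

-1

Orbit of 31 under x↦60x: [31, 35, 56, 2, 47, 46, 59]… (length divides ord_73(60)).
π_60 has 2 disjoint cycles with lengths [72, 1] on {0,…,72}.
Σ(ℓ_i−1) = 73−2 = 71; sign = (−1)^71 = -1.
Check: (60/73) = -1 by Zolotarev.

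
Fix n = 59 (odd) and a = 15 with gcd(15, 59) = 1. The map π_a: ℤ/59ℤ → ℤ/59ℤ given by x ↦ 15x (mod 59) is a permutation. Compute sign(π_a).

Orbit of 12 under x↦15x: [12, 3, 45, 26, 36, 9, 17]… (length divides ord_59(15)).
Cycle lengths of π_15 on ℤ/59ℤ: [29, 29, 1]; 3 cycles in total.
sign(π) = (−1)^{n − #cycles} = (−1)^{59−3} = (−1)^56 = +1.
Zolotarev: (15|59) = +1, matching the cycle-count sign.

+1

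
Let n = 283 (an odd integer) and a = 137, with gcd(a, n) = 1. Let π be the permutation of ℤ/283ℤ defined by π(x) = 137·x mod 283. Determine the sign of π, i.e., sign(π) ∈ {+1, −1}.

+1

Orbit of 158 under x↦137x: [158, 138, 228, 106, 89, 24, 175]… (length divides ord_283(137)).
Cycle type of π: 141×2 + 1; total 3 cycles.
Σ(ℓ_i−1) = 283−3 = 280; sign = (−1)^280 = +1.
(137|283)_J = +1 (Zolotarev's lemma cross-check).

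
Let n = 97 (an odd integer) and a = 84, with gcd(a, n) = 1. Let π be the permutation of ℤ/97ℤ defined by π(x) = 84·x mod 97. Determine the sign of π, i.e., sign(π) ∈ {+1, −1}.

Orbit of 35 under x↦84x: [35, 30, 95, 26, 50, 29, 11]… (length divides ord_97(84)).
2 cycles of lengths [96, 1].
97 − 2 = 95 transpositions; sign(π) = (−1)^95 = -1.

-1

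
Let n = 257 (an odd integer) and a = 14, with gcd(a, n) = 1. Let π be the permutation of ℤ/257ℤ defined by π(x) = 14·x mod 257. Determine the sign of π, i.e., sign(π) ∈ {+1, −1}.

Start at x=79: 79 → 78 → 64 → 125 → 208 → 85 → 162 → … (one orbit).
Cycle type of π: 256 + 1; total 2 cycles.
257 − 2 = 255 transpositions; sign(π) = (−1)^255 = -1.

-1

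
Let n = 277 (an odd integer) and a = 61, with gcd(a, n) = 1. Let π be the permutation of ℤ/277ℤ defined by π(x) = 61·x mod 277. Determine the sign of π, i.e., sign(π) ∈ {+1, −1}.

Start at x=201: 201 → 73 → 21 → 173 → 27 → 262 → 193 → … (one orbit).
Cycle lengths of π_61 on ℤ/277ℤ: [92, 92, 92, 1]; 4 cycles in total.
With 4 cycles on 277 points, sign = (−1)^{277−4} = -1.

-1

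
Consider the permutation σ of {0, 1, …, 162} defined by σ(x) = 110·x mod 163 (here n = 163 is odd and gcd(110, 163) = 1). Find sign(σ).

-1

Orbit of 85 under x↦110x: [85, 59, 133, 123, 1, 110, 38]… (length divides ord_163(110)).
The orbit structure of x ↦ 110x mod 163: 10 orbits of sizes [18, 18, 18, 18, 18, 18, 18, 18, 18, 1].
With 10 cycles on 163 points, sign = (−1)^{163−10} = -1.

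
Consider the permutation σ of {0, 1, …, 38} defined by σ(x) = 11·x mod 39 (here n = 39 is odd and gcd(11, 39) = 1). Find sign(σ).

Orbit of 1 under x↦11x: [1, 11, 4, 5, 16, 20, 25]… (length divides ord_39(11)).
Cycle type of π: 12×3 + 2 + 1; total 5 cycles.
With 5 cycles on 39 points, sign = (−1)^{39−5} = +1.

+1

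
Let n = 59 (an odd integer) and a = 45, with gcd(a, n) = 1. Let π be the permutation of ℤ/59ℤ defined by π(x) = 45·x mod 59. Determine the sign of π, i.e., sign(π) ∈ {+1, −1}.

+1

Orbit of 51 under x↦45x: [51, 53, 25, 4, 3, 17, 57]… (length divides ord_59(45)).
3 cycles of lengths [29, 29, 1].
59 − 3 = 56 transpositions; sign(π) = (−1)^56 = +1.
The Jacobi symbol (45|59) = +1 (Zolotarev) agrees.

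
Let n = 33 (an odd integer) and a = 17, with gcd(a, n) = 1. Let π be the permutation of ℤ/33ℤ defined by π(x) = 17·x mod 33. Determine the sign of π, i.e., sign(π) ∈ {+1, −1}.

+1

Orbit of 2 under x↦17x: [2, 1, 17, 25, 29, 31, 32]… (length divides ord_33(17)).
π_17 has 5 disjoint cycles with lengths [10, 10, 10, 2, 1] on {0,…,32}.
With 5 cycles on 33 points, sign = (−1)^{33−5} = +1.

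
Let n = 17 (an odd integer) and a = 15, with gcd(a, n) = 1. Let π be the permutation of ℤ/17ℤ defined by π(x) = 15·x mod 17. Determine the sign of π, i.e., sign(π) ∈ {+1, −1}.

+1

Orbit of 1 under x↦15x: [1, 15, 4, 9, 16, 2, 13]… (length divides ord_17(15)).
3 cycles of lengths [8, 8, 1].
n − c = 17 − 3 = 14; sign = (−1)^14 = +1.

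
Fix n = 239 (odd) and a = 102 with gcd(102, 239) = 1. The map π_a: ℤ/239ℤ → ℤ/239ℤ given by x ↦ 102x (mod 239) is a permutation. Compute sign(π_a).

+1

Trace 169: π^k(169) = [169, 30, 192, 225, 6, 134, 45] for k=0..6.
The orbit structure of x ↦ 102x mod 239: 3 orbits of sizes [119, 119, 1].
With 3 cycles on 239 points, sign = (−1)^{239−3} = +1.
Zolotarev: (102|239) = +1, matching the cycle-count sign.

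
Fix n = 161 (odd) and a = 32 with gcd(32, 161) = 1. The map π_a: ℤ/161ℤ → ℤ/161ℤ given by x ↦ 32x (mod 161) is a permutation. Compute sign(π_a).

+1

Start at x=123: 123 → 72 → 50 → 151 → 2 → 64 → 116 → … (one orbit).
Cycle type of π: 33×4 + 11×2 + 3×2 + 1; total 9 cycles.
9 cycles on 161: each ℓ→(−1)^(ℓ−1), product (−1)^152 = +1.
Via Zolotarev, sign(π_{32}) = (32|161) = +1.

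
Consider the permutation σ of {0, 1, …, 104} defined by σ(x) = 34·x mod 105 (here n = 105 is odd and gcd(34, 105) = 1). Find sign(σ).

Start at x=34: 34 → 1 → 34 (one orbit).
The orbit structure of x ↦ 34x mod 105: 54 orbits of sizes [2, 2, 2, 2, 2, 2, 2, 2, 2, 2, 2, 2, 2, 2, 2, 2, 2, 2, 2, 2, 2, 2, 2, 2, 2, 2, 2, 2, 2, 2, 2, 2, 2, 2, 2, 2, 2, 2, 2, 2, 2, 2, 2, 2, 2, 2, 2, 2, 2, 2, 2, 1, 1, 1].
105 − 54 = 51 transpositions; sign(π) = (−1)^51 = -1.
The Jacobi symbol (34|105) = -1 (Zolotarev) agrees.

-1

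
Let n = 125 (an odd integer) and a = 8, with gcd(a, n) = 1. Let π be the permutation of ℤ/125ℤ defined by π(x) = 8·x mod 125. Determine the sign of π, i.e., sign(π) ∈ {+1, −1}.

Start at x=108: 108 → 114 → 37 → 46 → 118 → 69 → 52 → … (one orbit).
The orbit structure of x ↦ 8x mod 125: 4 orbits of sizes [100, 20, 4, 1].
With 4 cycles on 125 points, sign = (−1)^{125−4} = -1.
(8|125)_J = -1 (Zolotarev's lemma cross-check).

-1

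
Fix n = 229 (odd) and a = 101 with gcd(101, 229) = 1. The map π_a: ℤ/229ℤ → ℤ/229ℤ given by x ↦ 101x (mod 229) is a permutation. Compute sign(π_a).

-1

Trace 11: π^k(11) = [11, 195, 1, 101, 125, 30, 53] for k=0..6.
Cycle type of π: 76×3 + 1; total 4 cycles.
229 − 4 = 225 transpositions; sign(π) = (−1)^225 = -1.
(101|229)_J = -1 (Zolotarev's lemma cross-check).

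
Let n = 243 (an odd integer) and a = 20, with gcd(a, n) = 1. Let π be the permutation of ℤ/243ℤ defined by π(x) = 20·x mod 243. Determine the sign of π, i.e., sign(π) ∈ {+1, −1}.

Orbit of 196 under x↦20x: [196, 32, 154, 164, 121, 233, 43]… (length divides ord_243(20)).
Cycle type of π: 162 + 54 + 18 + 6 + 2 + 1; total 6 cycles.
n − c = 243 − 6 = 237; sign = (−1)^237 = -1.
Check: (20/243) = -1 by Zolotarev.

-1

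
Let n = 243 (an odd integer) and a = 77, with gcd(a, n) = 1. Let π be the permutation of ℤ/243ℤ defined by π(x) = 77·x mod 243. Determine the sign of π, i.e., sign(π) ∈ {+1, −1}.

Orbit of 28 under x↦77x: [28, 212, 43, 152, 40, 164, 235]… (length divides ord_243(77)).
Cycle lengths of π_77 on ℤ/243ℤ: [162, 54, 18, 6, 2, 1]; 6 cycles in total.
With 6 cycles on 243 points, sign = (−1)^{243−6} = -1.

-1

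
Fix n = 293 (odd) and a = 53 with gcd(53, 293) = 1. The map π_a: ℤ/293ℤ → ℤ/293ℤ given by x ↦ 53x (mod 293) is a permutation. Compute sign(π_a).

Trace 196: π^k(196) = [196, 133, 17, 22, 287, 268, 140] for k=0..6.
Decompose π into cycles: lengths [73, 73, 73, 73, 1] (5 cycles, including the fixed point 0).
n − c = 293 − 5 = 288; sign = (−1)^288 = +1.
(53|293)_J = +1 (Zolotarev's lemma cross-check).

+1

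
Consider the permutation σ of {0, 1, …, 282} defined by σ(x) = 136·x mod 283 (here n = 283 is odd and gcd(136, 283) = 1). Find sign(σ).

Trace 92: π^k(92) = [92, 60, 236, 117, 64, 214, 238] for k=0..6.
Cycle type of π: 141×2 + 1; total 3 cycles.
3 cycles on 283: each ℓ→(−1)^(ℓ−1), product (−1)^280 = +1.

+1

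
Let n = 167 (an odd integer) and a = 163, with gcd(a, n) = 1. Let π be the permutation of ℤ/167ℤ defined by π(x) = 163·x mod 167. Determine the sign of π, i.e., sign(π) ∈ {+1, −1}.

Trace 71: π^k(71) = [71, 50, 134, 132, 140, 108, 69] for k=0..6.
Decompose π into cycles: lengths [166, 1] (2 cycles, including the fixed point 0).
n − c = 167 − 2 = 165; sign = (−1)^165 = -1.

-1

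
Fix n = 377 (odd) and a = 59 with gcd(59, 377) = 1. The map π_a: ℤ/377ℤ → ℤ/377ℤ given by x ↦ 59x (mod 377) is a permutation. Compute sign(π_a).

-1

Start at x=88: 88 → 291 → 204 → 349 → 233 → 175 → 146 → … (one orbit).
58 cycles of lengths [12, 12, 12, 12, 12, 12, 12, 12, 12, 12, 12, 12, 12, 12, 12, 12, 12, 12, 12, 12, 12, 12, 12, 12, 12, 12, 12, 12, 12, 1, 1, 1, 1, 1, 1, 1, 1, 1, 1, 1, 1, 1, 1, 1, 1, 1, 1, 1, 1, 1, 1, 1, 1, 1, 1, 1, 1, 1].
377 − 58 = 319 transpositions; sign(π) = (−1)^319 = -1.
The Jacobi symbol (59|377) = -1 (Zolotarev) agrees.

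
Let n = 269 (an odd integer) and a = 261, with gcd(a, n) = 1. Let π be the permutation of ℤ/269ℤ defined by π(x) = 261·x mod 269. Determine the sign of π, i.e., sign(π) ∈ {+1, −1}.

-1

Orbit of 120 under x↦261x: [120, 116, 148, 161, 57, 82, 151]… (length divides ord_269(261)).
Decompose π into cycles: lengths [268, 1] (2 cycles, including the fixed point 0).
n − c = 269 − 2 = 267; sign = (−1)^267 = -1.
Zolotarev: (261|269) = -1, matching the cycle-count sign.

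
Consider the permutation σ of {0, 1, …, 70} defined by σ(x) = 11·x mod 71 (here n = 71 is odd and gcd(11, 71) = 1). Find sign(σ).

-1

Orbit of 70 under x↦11x: [70, 60, 21, 18, 56, 48, 31]… (length divides ord_71(11)).
Decompose π into cycles: lengths [70, 1] (2 cycles, including the fixed point 0).
71 − 2 = 69 transpositions; sign(π) = (−1)^69 = -1.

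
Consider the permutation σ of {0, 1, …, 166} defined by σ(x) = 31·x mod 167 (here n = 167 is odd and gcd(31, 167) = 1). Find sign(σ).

+1

Trace 48: π^k(48) = [48, 152, 36, 114, 27, 2, 62] for k=0..6.
Decompose π into cycles: lengths [83, 83, 1] (3 cycles, including the fixed point 0).
With 3 cycles on 167 points, sign = (−1)^{167−3} = +1.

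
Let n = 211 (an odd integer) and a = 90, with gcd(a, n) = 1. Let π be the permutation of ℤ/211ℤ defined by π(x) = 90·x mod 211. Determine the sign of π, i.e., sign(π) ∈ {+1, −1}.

Trace 89: π^k(89) = [89, 203, 124, 188, 40, 13, 115] for k=0..6.
4 cycles of lengths [70, 70, 70, 1].
4 cycles on 211: each ℓ→(−1)^(ℓ−1), product (−1)^207 = -1.

-1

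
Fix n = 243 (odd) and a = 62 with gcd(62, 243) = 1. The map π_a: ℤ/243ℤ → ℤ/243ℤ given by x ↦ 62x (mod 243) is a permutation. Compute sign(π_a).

Orbit of 73 under x↦62x: [73, 152, 190, 116, 145, 242, 181]… (length divides ord_243(62)).
π_62 has 14 disjoint cycles with lengths [54, 54, 54, 18, 18, 18, 6, 6, 6, 2, 2, 2, 2, 1] on {0,…,242}.
243 − 14 = 229 transpositions; sign(π) = (−1)^229 = -1.
The Jacobi symbol (62|243) = -1 (Zolotarev) agrees.

-1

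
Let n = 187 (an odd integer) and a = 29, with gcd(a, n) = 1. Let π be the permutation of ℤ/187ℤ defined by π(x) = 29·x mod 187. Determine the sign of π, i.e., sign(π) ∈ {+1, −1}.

Trace 74: π^k(74) = [74, 89, 150, 49, 112, 69, 131] for k=0..6.
π_29 has 5 disjoint cycles with lengths [80, 80, 16, 10, 1] on {0,…,186}.
sign(π) = (−1)^{n − #cycles} = (−1)^{187−5} = (−1)^182 = +1.
(29|187)_J = +1 (Zolotarev's lemma cross-check).

+1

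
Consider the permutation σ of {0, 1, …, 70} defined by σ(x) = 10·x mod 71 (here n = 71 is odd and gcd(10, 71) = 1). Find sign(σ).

Orbit of 15 under x↦10x: [15, 8, 9, 19, 48, 54, 43]… (length divides ord_71(10)).
Cycle lengths of π_10 on ℤ/71ℤ: [35, 35, 1]; 3 cycles in total.
Σ(ℓ_i−1) = 71−3 = 68; sign = (−1)^68 = +1.

+1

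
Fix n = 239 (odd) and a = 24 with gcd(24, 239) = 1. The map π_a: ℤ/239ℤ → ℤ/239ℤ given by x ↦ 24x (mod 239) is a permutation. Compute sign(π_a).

Trace 10: π^k(10) = [10, 1, 24, 98, 201, 44, 100] for k=0..6.
π_24 has 35 disjoint cycles with lengths [7, 7, 7, 7, 7, 7, 7, 7, 7, 7, 7, 7, 7, 7, 7, 7, 7, 7, 7, 7, 7, 7, 7, 7, 7, 7, 7, 7, 7, 7, 7, 7, 7, 7, 1] on {0,…,238}.
n − c = 239 − 35 = 204; sign = (−1)^204 = +1.

+1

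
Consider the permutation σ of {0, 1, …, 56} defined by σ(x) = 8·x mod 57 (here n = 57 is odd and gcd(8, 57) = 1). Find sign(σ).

+1

Orbit of 50 under x↦8x: [50, 1, 8, 7, 56, 49]… (length divides ord_57(8)).
11 cycles of lengths [6, 6, 6, 6, 6, 6, 6, 6, 6, 2, 1].
sign(π) = (−1)^{n − #cycles} = (−1)^{57−11} = (−1)^46 = +1.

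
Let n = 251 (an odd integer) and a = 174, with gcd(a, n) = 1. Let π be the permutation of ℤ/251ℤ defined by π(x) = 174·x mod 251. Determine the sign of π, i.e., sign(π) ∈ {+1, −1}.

+1

Start at x=15: 15 → 100 → 81 → 38 → 86 → 155 → 113 → … (one orbit).
Decompose π into cycles: lengths [125, 125, 1] (3 cycles, including the fixed point 0).
sign(π) = (−1)^{n − #cycles} = (−1)^{251−3} = (−1)^248 = +1.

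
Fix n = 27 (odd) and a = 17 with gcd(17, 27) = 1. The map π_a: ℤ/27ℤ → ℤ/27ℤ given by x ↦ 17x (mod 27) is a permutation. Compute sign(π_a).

-1

Trace 10: π^k(10) = [10, 8, 1, 17, 19, 26] for k=0..5.
Cycle lengths of π_17 on ℤ/27ℤ: [6, 6, 6, 2, 2, 2, 2, 1]; 8 cycles in total.
Σ(ℓ_i−1) = 27−8 = 19; sign = (−1)^19 = -1.
Via Zolotarev, sign(π_{17}) = (17|27) = -1.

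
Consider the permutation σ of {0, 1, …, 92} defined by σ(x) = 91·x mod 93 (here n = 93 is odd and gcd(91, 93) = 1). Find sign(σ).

-1

Orbit of 16 under x↦91x: [16, 61, 64, 58, 70, 46, 1]… (length divides ord_93(91)).
Cycle lengths of π_91 on ℤ/93ℤ: [10, 10, 10, 10, 10, 10, 10, 10, 10, 1, 1, 1]; 12 cycles in total.
sign(π) = (−1)^{n − #cycles} = (−1)^{93−12} = (−1)^81 = -1.
Zolotarev: (91|93) = -1, matching the cycle-count sign.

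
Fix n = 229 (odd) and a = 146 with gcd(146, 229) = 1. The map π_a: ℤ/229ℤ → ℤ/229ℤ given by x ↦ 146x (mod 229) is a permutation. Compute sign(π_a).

+1

Trace 148: π^k(148) = [148, 82, 64, 184, 71, 61, 204] for k=0..6.
Cycle type of π: 114×2 + 1; total 3 cycles.
229 − 3 = 226 transpositions; sign(π) = (−1)^226 = +1.
(146|229)_J = +1 (Zolotarev's lemma cross-check).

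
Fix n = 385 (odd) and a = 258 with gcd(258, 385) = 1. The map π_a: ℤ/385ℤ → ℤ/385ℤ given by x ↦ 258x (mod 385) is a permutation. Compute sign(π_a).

Start at x=223: 223 → 169 → 97 → 1 → 258 → 344 → 202 → … (one orbit).
Decompose π into cycles: lengths [20, 20, 20, 20, 20, 20, 20, 20, 20, 20, 20, 20, 20, 20, 10, 10, 10, 10, 10, 10, 5, 5, 4, 4, 4, 4, 4, 4, 4, 2, 2, 2, 1] (33 cycles, including the fixed point 0).
Σ(ℓ_i−1) = 385−33 = 352; sign = (−1)^352 = +1.
Check: (258/385) = +1 by Zolotarev.

+1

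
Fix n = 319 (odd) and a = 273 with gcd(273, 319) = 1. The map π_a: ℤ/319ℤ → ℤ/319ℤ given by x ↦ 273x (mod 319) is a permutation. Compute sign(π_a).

Trace 12: π^k(12) = [12, 86, 191, 146, 302, 144, 75] for k=0..6.
Decompose π into cycles: lengths [20, 20, 20, 20, 20, 20, 20, 20, 20, 20, 20, 20, 20, 20, 5, 5, 4, 4, 4, 4, 4, 4, 4, 1] (24 cycles, including the fixed point 0).
319 − 24 = 295 transpositions; sign(π) = (−1)^295 = -1.
Check: (273/319) = -1 by Zolotarev.

-1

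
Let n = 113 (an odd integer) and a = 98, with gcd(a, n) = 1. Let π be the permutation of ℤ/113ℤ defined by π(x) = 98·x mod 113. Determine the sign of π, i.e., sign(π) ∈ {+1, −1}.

Start at x=112: 112 → 15 → 1 → 98 → 112 (one orbit).
Cycle lengths of π_98 on ℤ/113ℤ: [4, 4, 4, 4, 4, 4, 4, 4, 4, 4, 4, 4, 4, 4, 4, 4, 4, 4, 4, 4, 4, 4, 4, 4, 4, 4, 4, 4, 1]; 29 cycles in total.
With 29 cycles on 113 points, sign = (−1)^{113−29} = +1.
(98|113)_J = +1 (Zolotarev's lemma cross-check).

+1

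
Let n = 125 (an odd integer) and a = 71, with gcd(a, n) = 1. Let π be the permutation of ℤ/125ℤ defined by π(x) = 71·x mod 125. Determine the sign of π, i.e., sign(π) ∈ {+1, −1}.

+1

Trace 21: π^k(21) = [21, 116, 111, 6, 51, 121, 91] for k=0..6.
π_71 has 13 disjoint cycles with lengths [25, 25, 25, 25, 5, 5, 5, 5, 1, 1, 1, 1, 1] on {0,…,124}.
125 − 13 = 112 transpositions; sign(π) = (−1)^112 = +1.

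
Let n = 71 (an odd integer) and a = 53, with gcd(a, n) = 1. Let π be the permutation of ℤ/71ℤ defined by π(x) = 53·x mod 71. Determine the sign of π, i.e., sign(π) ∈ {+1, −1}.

Trace 48: π^k(48) = [48, 59, 3, 17, 49, 41, 43] for k=0..6.
π_53 has 2 disjoint cycles with lengths [70, 1] on {0,…,70}.
sign(π) = (−1)^{n − #cycles} = (−1)^{71−2} = (−1)^69 = -1.
Check: (53/71) = -1 by Zolotarev.

-1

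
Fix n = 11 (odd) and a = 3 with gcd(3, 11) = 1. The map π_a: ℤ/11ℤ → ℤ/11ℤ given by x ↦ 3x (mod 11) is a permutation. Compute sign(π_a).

+1

Orbit of 1 under x↦3x: [1, 3, 9, 5, 4]… (length divides ord_11(3)).
Cycle type of π: 5×2 + 1; total 3 cycles.
n − c = 11 − 3 = 8; sign = (−1)^8 = +1.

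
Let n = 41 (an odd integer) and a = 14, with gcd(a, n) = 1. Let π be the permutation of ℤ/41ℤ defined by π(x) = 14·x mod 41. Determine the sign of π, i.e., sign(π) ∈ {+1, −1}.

-1

Start at x=32: 32 → 38 → 40 → 27 → 9 → 3 → 1 → … (one orbit).
Cycle lengths of π_14 on ℤ/41ℤ: [8, 8, 8, 8, 8, 1]; 6 cycles in total.
6 cycles on 41: each ℓ→(−1)^(ℓ−1), product (−1)^35 = -1.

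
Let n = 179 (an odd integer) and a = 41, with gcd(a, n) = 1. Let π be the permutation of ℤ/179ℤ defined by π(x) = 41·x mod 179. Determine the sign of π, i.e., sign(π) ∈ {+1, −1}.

Orbit of 91 under x↦41x: [91, 151, 105, 9, 11, 93, 54]… (length divides ord_179(41)).
Cycle lengths of π_41 on ℤ/179ℤ: [178, 1]; 2 cycles in total.
179 − 2 = 177 transpositions; sign(π) = (−1)^177 = -1.

-1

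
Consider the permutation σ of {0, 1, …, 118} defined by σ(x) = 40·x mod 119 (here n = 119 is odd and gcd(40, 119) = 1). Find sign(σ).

+1

Start at x=108: 108 → 36 → 12 → 4 → 41 → 93 → 31 → … (one orbit).
Cycle lengths of π_40 on ℤ/119ℤ: [48, 48, 16, 6, 1]; 5 cycles in total.
sign(π) = (−1)^{n − #cycles} = (−1)^{119−5} = (−1)^114 = +1.
Check: (40/119) = +1 by Zolotarev.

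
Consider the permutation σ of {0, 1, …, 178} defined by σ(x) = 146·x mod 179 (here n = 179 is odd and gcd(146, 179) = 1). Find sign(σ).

Start at x=29: 29 → 117 → 77 → 144 → 81 → 12 → 141 → … (one orbit).
Cycle lengths of π_146 on ℤ/179ℤ: [89, 89, 1]; 3 cycles in total.
With 3 cycles on 179 points, sign = (−1)^{179−3} = +1.

+1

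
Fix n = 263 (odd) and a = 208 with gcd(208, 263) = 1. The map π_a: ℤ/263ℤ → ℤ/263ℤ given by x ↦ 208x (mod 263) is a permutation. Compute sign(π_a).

+1

Orbit of 216 under x↦208x: [216, 218, 108, 109, 54, 186, 27]… (length divides ord_263(208)).
3 cycles of lengths [131, 131, 1].
Σ(ℓ_i−1) = 263−3 = 260; sign = (−1)^260 = +1.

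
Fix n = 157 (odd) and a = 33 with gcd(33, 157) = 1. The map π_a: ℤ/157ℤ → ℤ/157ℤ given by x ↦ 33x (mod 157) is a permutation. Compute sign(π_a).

+1

Orbit of 89 under x↦33x: [89, 111, 52, 146, 108, 110, 19]… (length divides ord_157(33)).
3 cycles of lengths [78, 78, 1].
3 cycles on 157: each ℓ→(−1)^(ℓ−1), product (−1)^154 = +1.
The Jacobi symbol (33|157) = +1 (Zolotarev) agrees.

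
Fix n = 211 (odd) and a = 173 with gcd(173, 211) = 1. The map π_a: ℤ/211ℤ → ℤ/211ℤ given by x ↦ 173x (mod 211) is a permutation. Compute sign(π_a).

+1

Start at x=43: 43 → 54 → 58 → 117 → 196 → 148 → 73 → … (one orbit).
Cycle lengths of π_173 on ℤ/211ℤ: [21, 21, 21, 21, 21, 21, 21, 21, 21, 21, 1]; 11 cycles in total.
11 cycles on 211: each ℓ→(−1)^(ℓ−1), product (−1)^200 = +1.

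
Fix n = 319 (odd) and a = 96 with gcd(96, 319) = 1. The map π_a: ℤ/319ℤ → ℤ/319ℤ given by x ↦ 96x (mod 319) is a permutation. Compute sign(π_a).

Orbit of 283 under x↦96x: [283, 53, 303, 59, 241, 168, 178]… (length divides ord_319(96)).
8 cycles of lengths [70, 70, 70, 70, 14, 14, 10, 1].
sign(π) = (−1)^{n − #cycles} = (−1)^{319−8} = (−1)^311 = -1.
Check: (96/319) = -1 by Zolotarev.

-1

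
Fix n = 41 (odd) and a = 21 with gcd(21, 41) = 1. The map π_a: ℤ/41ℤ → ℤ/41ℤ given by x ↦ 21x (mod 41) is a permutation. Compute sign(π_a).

+1

Orbit of 25 under x↦21x: [25, 33, 37, 39, 40, 20, 10]… (length divides ord_41(21)).
The orbit structure of x ↦ 21x mod 41: 3 orbits of sizes [20, 20, 1].
sign(π) = (−1)^{n − #cycles} = (−1)^{41−3} = (−1)^38 = +1.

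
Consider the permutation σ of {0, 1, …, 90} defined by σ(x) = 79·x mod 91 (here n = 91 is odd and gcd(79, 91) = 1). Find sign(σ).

+1

Trace 1: π^k(1) = [1, 79, 53] for k=0..2.
The orbit structure of x ↦ 79x mod 91: 39 orbits of sizes [3, 3, 3, 3, 3, 3, 3, 3, 3, 3, 3, 3, 3, 3, 3, 3, 3, 3, 3, 3, 3, 3, 3, 3, 3, 3, 1, 1, 1, 1, 1, 1, 1, 1, 1, 1, 1, 1, 1].
sign(π) = (−1)^{n − #cycles} = (−1)^{91−39} = (−1)^52 = +1.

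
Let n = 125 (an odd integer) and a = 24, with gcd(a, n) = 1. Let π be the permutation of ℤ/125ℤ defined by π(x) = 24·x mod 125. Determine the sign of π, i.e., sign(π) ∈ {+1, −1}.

Start at x=51: 51 → 99 → 1 → 24 → 76 → 74 → 26 → … (one orbit).
π_24 has 23 disjoint cycles with lengths [10, 10, 10, 10, 10, 10, 10, 10, 10, 10, 2, 2, 2, 2, 2, 2, 2, 2, 2, 2, 2, 2, 1] on {0,…,124}.
sign(π) = (−1)^{n − #cycles} = (−1)^{125−23} = (−1)^102 = +1.

+1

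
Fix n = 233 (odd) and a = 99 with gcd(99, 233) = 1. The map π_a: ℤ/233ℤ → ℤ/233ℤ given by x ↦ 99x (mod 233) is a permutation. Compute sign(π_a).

Start at x=153: 153 → 2 → 198 → 30 → 174 → 217 → 47 → … (one orbit).
2 cycles of lengths [232, 1].
Σ(ℓ_i−1) = 233−2 = 231; sign = (−1)^231 = -1.
Via Zolotarev, sign(π_{99}) = (99|233) = -1.

-1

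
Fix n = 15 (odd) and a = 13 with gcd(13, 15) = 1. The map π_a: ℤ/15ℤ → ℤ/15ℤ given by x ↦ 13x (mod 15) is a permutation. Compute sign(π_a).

-1

Orbit of 7 under x↦13x: [7, 1, 13, 4]… (length divides ord_15(13)).
Cycle lengths of π_13 on ℤ/15ℤ: [4, 4, 4, 1, 1, 1]; 6 cycles in total.
n − c = 15 − 6 = 9; sign = (−1)^9 = -1.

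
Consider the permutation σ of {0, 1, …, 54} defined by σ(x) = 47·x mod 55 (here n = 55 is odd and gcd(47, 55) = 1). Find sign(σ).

Start at x=42: 42 → 49 → 48 → 1 → 47 → 9 → 38 → … (one orbit).
Decompose π into cycles: lengths [20, 20, 5, 5, 4, 1] (6 cycles, including the fixed point 0).
n − c = 55 − 6 = 49; sign = (−1)^49 = -1.

-1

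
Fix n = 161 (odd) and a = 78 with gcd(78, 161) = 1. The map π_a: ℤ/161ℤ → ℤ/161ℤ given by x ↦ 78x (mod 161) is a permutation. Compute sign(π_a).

Start at x=141: 141 → 50 → 36 → 71 → 64 → 1 → 78 → … (one orbit).
Cycle type of π: 11×14 + 1×7; total 21 cycles.
sign(π) = (−1)^{n − #cycles} = (−1)^{161−21} = (−1)^140 = +1.

+1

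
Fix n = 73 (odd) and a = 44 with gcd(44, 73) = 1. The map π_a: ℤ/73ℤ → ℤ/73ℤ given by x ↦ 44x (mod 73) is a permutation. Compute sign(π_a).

Start at x=34: 34 → 36 → 51 → 54 → 40 → 8 → 60 → … (one orbit).
2 cycles of lengths [72, 1].
Σ(ℓ_i−1) = 73−2 = 71; sign = (−1)^71 = -1.
Zolotarev: (44|73) = -1, matching the cycle-count sign.

-1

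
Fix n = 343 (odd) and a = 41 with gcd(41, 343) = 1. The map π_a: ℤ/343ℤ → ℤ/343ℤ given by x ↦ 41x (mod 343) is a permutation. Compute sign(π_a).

Trace 251: π^k(251) = [251, 1, 41, 309, 321, 127, 62] for k=0..6.
π_41 has 10 disjoint cycles with lengths [98, 98, 98, 14, 14, 14, 2, 2, 2, 1] on {0,…,342}.
343 − 10 = 333 transpositions; sign(π) = (−1)^333 = -1.

-1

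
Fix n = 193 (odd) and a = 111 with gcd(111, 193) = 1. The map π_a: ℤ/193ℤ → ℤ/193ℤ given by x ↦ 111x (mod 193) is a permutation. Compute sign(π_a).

Orbit of 88 under x↦111x: [88, 118, 167, 9, 34, 107, 104]… (length divides ord_193(111)).
Cycle lengths of π_111 on ℤ/193ℤ: [192, 1]; 2 cycles in total.
sign(π) = (−1)^{n − #cycles} = (−1)^{193−2} = (−1)^191 = -1.
(111|193)_J = -1 (Zolotarev's lemma cross-check).

-1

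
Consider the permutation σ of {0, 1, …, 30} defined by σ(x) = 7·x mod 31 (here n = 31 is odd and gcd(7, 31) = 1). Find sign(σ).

+1

Orbit of 2 under x↦7x: [2, 14, 5, 4, 28, 10, 8]… (length divides ord_31(7)).
3 cycles of lengths [15, 15, 1].
n − c = 31 − 3 = 28; sign = (−1)^28 = +1.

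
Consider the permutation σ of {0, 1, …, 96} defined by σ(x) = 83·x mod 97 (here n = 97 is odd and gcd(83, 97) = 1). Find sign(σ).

-1

Start at x=71: 71 → 73 → 45 → 49 → 90 → 1 → 83 → … (one orbit).
π_83 has 2 disjoint cycles with lengths [96, 1] on {0,…,96}.
97 − 2 = 95 transpositions; sign(π) = (−1)^95 = -1.
Check: (83/97) = -1 by Zolotarev.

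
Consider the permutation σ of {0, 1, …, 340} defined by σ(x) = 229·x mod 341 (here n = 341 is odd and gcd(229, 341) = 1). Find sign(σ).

-1

Trace 64: π^k(64) = [64, 334, 102, 170, 56, 207, 4] for k=0..6.
Cycle lengths of π_229 on ℤ/341ℤ: [30, 30, 30, 30, 30, 30, 30, 30, 30, 30, 30, 5, 5, 1]; 14 cycles in total.
sign(π) = (−1)^{n − #cycles} = (−1)^{341−14} = (−1)^327 = -1.
Zolotarev: (229|341) = -1, matching the cycle-count sign.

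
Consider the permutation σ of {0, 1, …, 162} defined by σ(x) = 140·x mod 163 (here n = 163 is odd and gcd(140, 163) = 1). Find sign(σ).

Start at x=85: 85 → 1 → 140 → 40 → 58 → 133 → 38 → … (one orbit).
π_140 has 19 disjoint cycles with lengths [9, 9, 9, 9, 9, 9, 9, 9, 9, 9, 9, 9, 9, 9, 9, 9, 9, 9, 1] on {0,…,162}.
Σ(ℓ_i−1) = 163−19 = 144; sign = (−1)^144 = +1.

+1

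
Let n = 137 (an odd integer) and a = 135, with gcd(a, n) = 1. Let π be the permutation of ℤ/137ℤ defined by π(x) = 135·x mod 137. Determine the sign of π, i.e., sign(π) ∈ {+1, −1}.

+1

Orbit of 38 under x↦135x: [38, 61, 15, 107, 60, 17, 103]… (length divides ord_137(135)).
Cycle type of π: 68×2 + 1; total 3 cycles.
Σ(ℓ_i−1) = 137−3 = 134; sign = (−1)^134 = +1.
Zolotarev: (135|137) = +1, matching the cycle-count sign.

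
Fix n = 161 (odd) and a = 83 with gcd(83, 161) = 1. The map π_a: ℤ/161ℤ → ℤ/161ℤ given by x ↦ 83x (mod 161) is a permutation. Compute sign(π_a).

+1

Orbit of 127 under x↦83x: [127, 76, 29, 153, 141, 111, 36]… (length divides ord_161(83)).
Cycle type of π: 22×7 + 2×3 + 1; total 11 cycles.
n − c = 161 − 11 = 150; sign = (−1)^150 = +1.
Via Zolotarev, sign(π_{83}) = (83|161) = +1.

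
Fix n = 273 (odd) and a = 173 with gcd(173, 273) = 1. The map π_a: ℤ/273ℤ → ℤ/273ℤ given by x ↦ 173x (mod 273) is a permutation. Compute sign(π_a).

+1

Trace 173: π^k(173) = [173, 172, 272, 100, 101, 1] for k=0..5.
Cycle type of π: 6×45 + 2 + 1; total 47 cycles.
With 47 cycles on 273 points, sign = (−1)^{273−47} = +1.
Zolotarev: (173|273) = +1, matching the cycle-count sign.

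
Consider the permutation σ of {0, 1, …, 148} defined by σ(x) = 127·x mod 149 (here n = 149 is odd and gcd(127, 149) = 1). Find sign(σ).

+1

Trace 73: π^k(73) = [73, 33, 19, 29, 107, 30, 85] for k=0..6.
The orbit structure of x ↦ 127x mod 149: 5 orbits of sizes [37, 37, 37, 37, 1].
With 5 cycles on 149 points, sign = (−1)^{149−5} = +1.
Zolotarev: (127|149) = +1, matching the cycle-count sign.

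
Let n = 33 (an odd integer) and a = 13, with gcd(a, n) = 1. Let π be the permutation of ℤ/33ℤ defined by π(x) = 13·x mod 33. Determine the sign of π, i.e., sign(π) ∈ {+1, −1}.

Start at x=1: 1 → 13 → 4 → 19 → 16 → 10 → 31 → … (one orbit).
Cycle lengths of π_13 on ℤ/33ℤ: [10, 10, 10, 1, 1, 1]; 6 cycles in total.
6 cycles on 33: each ℓ→(−1)^(ℓ−1), product (−1)^27 = -1.
The Jacobi symbol (13|33) = -1 (Zolotarev) agrees.

-1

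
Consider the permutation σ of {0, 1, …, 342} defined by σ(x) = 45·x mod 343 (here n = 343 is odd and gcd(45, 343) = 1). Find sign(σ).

Start at x=219: 219 → 251 → 319 → 292 → 106 → 311 → 275 → … (one orbit).
Cycle type of π: 294 + 42 + 6 + 1; total 4 cycles.
With 4 cycles on 343 points, sign = (−1)^{343−4} = -1.
The Jacobi symbol (45|343) = -1 (Zolotarev) agrees.

-1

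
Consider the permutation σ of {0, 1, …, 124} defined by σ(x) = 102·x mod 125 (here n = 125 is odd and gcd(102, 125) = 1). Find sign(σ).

-1

Start at x=73: 73 → 71 → 117 → 59 → 18 → 86 → 22 → … (one orbit).
Cycle type of π: 100 + 20 + 4 + 1; total 4 cycles.
Σ(ℓ_i−1) = 125−4 = 121; sign = (−1)^121 = -1.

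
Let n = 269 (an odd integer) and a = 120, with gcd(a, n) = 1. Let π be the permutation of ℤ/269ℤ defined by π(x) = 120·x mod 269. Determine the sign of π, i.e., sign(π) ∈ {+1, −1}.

+1

Orbit of 14 under x↦120x: [14, 66, 119, 23, 70, 61, 57]… (length divides ord_269(120)).
Cycle lengths of π_120 on ℤ/269ℤ: [67, 67, 67, 67, 1]; 5 cycles in total.
With 5 cycles on 269 points, sign = (−1)^{269−5} = +1.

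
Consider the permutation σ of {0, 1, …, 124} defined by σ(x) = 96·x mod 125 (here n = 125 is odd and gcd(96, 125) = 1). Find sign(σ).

Trace 46: π^k(46) = [46, 41, 61, 106, 51, 21, 16] for k=0..6.
13 cycles of lengths [25, 25, 25, 25, 5, 5, 5, 5, 1, 1, 1, 1, 1].
n − c = 125 − 13 = 112; sign = (−1)^112 = +1.

+1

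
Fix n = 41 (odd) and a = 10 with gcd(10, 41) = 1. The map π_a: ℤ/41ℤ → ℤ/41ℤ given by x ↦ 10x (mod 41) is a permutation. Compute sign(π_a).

Start at x=37: 37 → 1 → 10 → 18 → 16 → 37 (one orbit).
Decompose π into cycles: lengths [5, 5, 5, 5, 5, 5, 5, 5, 1] (9 cycles, including the fixed point 0).
9 cycles on 41: each ℓ→(−1)^(ℓ−1), product (−1)^32 = +1.

+1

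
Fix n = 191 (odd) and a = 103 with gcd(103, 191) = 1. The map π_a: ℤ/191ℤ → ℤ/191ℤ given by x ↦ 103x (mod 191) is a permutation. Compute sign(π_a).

Trace 51: π^k(51) = [51, 96, 147, 52, 8, 60, 68] for k=0..6.
π_103 has 3 disjoint cycles with lengths [95, 95, 1] on {0,…,190}.
3 cycles on 191: each ℓ→(−1)^(ℓ−1), product (−1)^188 = +1.
Check: (103/191) = +1 by Zolotarev.

+1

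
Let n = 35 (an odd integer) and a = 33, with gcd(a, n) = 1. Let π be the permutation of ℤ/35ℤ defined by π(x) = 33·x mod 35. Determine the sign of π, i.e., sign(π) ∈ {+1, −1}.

+1

Trace 17: π^k(17) = [17, 1, 33, 4, 27, 16, 3] for k=0..6.
Decompose π into cycles: lengths [12, 12, 6, 4, 1] (5 cycles, including the fixed point 0).
sign(π) = (−1)^{n − #cycles} = (−1)^{35−5} = (−1)^30 = +1.
Zolotarev: (33|35) = +1, matching the cycle-count sign.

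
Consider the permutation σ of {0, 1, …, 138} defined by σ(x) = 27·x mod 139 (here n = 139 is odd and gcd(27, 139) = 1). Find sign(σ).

-1

Trace 23: π^k(23) = [23, 65, 87, 125, 39, 80, 75] for k=0..6.
Cycle lengths of π_27 on ℤ/139ℤ: [46, 46, 46, 1]; 4 cycles in total.
sign(π) = (−1)^{n − #cycles} = (−1)^{139−4} = (−1)^135 = -1.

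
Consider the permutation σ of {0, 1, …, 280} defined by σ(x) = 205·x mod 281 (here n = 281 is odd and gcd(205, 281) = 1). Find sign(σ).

-1

Start at x=243: 243 → 78 → 254 → 85 → 3 → 53 → 187 → … (one orbit).
2 cycles of lengths [280, 1].
2 cycles on 281: each ℓ→(−1)^(ℓ−1), product (−1)^279 = -1.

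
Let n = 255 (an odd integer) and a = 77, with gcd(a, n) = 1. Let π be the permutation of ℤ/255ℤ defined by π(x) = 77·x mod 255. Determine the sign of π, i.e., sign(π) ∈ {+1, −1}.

Trace 53: π^k(53) = [53, 1, 77, 64, 83, 16, 212] for k=0..6.
Decompose π into cycles: lengths [8, 8, 8, 8, 8, 8, 8, 8, 8, 8, 8, 8, 8, 8, 8, 8, 8, 8, 8, 8, 8, 8, 8, 8, 8, 8, 8, 8, 8, 8, 4, 4, 4, 2, 1] (35 cycles, including the fixed point 0).
n − c = 255 − 35 = 220; sign = (−1)^220 = +1.

+1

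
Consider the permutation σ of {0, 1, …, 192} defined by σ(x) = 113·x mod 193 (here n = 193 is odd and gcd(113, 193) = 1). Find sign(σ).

-1

Start at x=152: 152 → 192 → 80 → 162 → 164 → 4 → 66 → … (one orbit).
π_113 has 2 disjoint cycles with lengths [192, 1] on {0,…,192}.
Σ(ℓ_i−1) = 193−2 = 191; sign = (−1)^191 = -1.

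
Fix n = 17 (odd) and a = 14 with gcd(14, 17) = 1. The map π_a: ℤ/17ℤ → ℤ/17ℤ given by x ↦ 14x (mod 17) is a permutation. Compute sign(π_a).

Trace 1: π^k(1) = [1, 14, 9, 7, 13, 12, 15] for k=0..6.
Decompose π into cycles: lengths [16, 1] (2 cycles, including the fixed point 0).
Σ(ℓ_i−1) = 17−2 = 15; sign = (−1)^15 = -1.

-1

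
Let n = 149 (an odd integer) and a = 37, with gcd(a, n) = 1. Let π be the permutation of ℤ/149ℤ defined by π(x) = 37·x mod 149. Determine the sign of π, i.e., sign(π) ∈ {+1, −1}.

+1

Orbit of 46 under x↦37x: [46, 63, 96, 125, 6, 73, 19]… (length divides ord_149(37)).
The orbit structure of x ↦ 37x mod 149: 5 orbits of sizes [37, 37, 37, 37, 1].
With 5 cycles on 149 points, sign = (−1)^{149−5} = +1.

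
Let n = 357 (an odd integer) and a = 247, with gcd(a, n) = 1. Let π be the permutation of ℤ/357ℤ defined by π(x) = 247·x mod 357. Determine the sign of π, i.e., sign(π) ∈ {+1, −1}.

+1

Start at x=268: 268 → 151 → 169 → 331 → 4 → 274 → 205 → … (one orbit).
Decompose π into cycles: lengths [24, 24, 24, 24, 24, 24, 24, 24, 24, 24, 24, 24, 8, 8, 8, 8, 8, 8, 3, 3, 3, 3, 3, 3, 1, 1, 1] (27 cycles, including the fixed point 0).
Σ(ℓ_i−1) = 357−27 = 330; sign = (−1)^330 = +1.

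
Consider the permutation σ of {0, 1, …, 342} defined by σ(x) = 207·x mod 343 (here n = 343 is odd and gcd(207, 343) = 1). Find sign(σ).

+1

Orbit of 288 under x↦207x: [288, 277, 58, 1, 207, 317, 106]… (length divides ord_343(207)).
The orbit structure of x ↦ 207x mod 343: 7 orbits of sizes [147, 147, 21, 21, 3, 3, 1].
With 7 cycles on 343 points, sign = (−1)^{343−7} = +1.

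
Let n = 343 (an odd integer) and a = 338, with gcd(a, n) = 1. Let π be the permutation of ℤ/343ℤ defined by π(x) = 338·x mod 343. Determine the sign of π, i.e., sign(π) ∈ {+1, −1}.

Start at x=51: 51 → 88 → 246 → 142 → 319 → 120 → 86 → … (one orbit).
Cycle type of π: 147×2 + 21×2 + 3×2 + 1; total 7 cycles.
7 cycles on 343: each ℓ→(−1)^(ℓ−1), product (−1)^336 = +1.
Check: (338/343) = +1 by Zolotarev.

+1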